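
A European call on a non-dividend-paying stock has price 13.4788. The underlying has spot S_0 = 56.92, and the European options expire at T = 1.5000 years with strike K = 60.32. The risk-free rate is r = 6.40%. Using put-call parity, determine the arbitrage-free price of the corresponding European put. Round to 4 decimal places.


Answer: Put price = 11.3573

Derivation:
Put-call parity: C - P = S_0 * exp(-qT) - K * exp(-rT).
S_0 * exp(-qT) = 56.9200 * 1.00000000 = 56.92000000
K * exp(-rT) = 60.3200 * 0.90846402 = 54.79854945
P = C - S*exp(-qT) + K*exp(-rT)
P = 13.4788 - 56.92000000 + 54.79854945 = 11.3573


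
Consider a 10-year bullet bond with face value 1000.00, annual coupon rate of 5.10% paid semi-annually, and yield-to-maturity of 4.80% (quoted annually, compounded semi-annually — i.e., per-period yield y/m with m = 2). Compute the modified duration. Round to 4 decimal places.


Answer: Modified duration = 7.7966

Derivation:
Coupon per period c = face * coupon_rate / m = 25.500000
Periods per year m = 2; per-period yield y/m = 0.024000
Number of cashflows N = 20
Cashflows (t years, CF_t, discount factor 1/(1+y/m)^(m*t), PV):
  t = 0.5000: CF_t = 25.500000, DF = 0.976562, PV = 24.902344
  t = 1.0000: CF_t = 25.500000, DF = 0.953674, PV = 24.318695
  t = 1.5000: CF_t = 25.500000, DF = 0.931323, PV = 23.748726
  t = 2.0000: CF_t = 25.500000, DF = 0.909495, PV = 23.192115
  t = 2.5000: CF_t = 25.500000, DF = 0.888178, PV = 22.648550
  t = 3.0000: CF_t = 25.500000, DF = 0.867362, PV = 22.117724
  t = 3.5000: CF_t = 25.500000, DF = 0.847033, PV = 21.599340
  t = 4.0000: CF_t = 25.500000, DF = 0.827181, PV = 21.093106
  t = 4.5000: CF_t = 25.500000, DF = 0.807794, PV = 20.598736
  t = 5.0000: CF_t = 25.500000, DF = 0.788861, PV = 20.115953
  t = 5.5000: CF_t = 25.500000, DF = 0.770372, PV = 19.644485
  t = 6.0000: CF_t = 25.500000, DF = 0.752316, PV = 19.184068
  t = 6.5000: CF_t = 25.500000, DF = 0.734684, PV = 18.734441
  t = 7.0000: CF_t = 25.500000, DF = 0.717465, PV = 18.295353
  t = 7.5000: CF_t = 25.500000, DF = 0.700649, PV = 17.866555
  t = 8.0000: CF_t = 25.500000, DF = 0.684228, PV = 17.447808
  t = 8.5000: CF_t = 25.500000, DF = 0.668191, PV = 17.038875
  t = 9.0000: CF_t = 25.500000, DF = 0.652530, PV = 16.639526
  t = 9.5000: CF_t = 25.500000, DF = 0.637237, PV = 16.249537
  t = 10.0000: CF_t = 1025.500000, DF = 0.622302, PV = 638.170217
Price P = sum_t PV_t = 1023.606155
First compute Macaulay numerator sum_t t * PV_t:
  t * PV_t at t = 0.5000: 12.451172
  t * PV_t at t = 1.0000: 24.318695
  t * PV_t at t = 1.5000: 35.623088
  t * PV_t at t = 2.0000: 46.384230
  t * PV_t at t = 2.5000: 56.621374
  t * PV_t at t = 3.0000: 66.353173
  t * PV_t at t = 3.5000: 75.597691
  t * PV_t at t = 4.0000: 84.372422
  t * PV_t at t = 4.5000: 92.694312
  t * PV_t at t = 5.0000: 100.579765
  t * PV_t at t = 5.5000: 108.044670
  t * PV_t at t = 6.0000: 115.104407
  t * PV_t at t = 6.5000: 121.773868
  t * PV_t at t = 7.0000: 128.067469
  t * PV_t at t = 7.5000: 133.999166
  t * PV_t at t = 8.0000: 139.582464
  t * PV_t at t = 8.5000: 144.830438
  t * PV_t at t = 9.0000: 149.755738
  t * PV_t at t = 9.5000: 154.370606
  t * PV_t at t = 10.0000: 6381.702167
Macaulay duration D = 8172.226915 / 1023.606155 = 7.983761
Modified duration = D / (1 + y/m) = 7.983761 / (1 + 0.024000) = 7.796642


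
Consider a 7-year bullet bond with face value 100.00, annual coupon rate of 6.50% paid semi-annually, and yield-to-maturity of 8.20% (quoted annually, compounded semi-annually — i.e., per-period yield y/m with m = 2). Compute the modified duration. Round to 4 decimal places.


Answer: Modified duration = 5.4385

Derivation:
Coupon per period c = face * coupon_rate / m = 3.250000
Periods per year m = 2; per-period yield y/m = 0.041000
Number of cashflows N = 14
Cashflows (t years, CF_t, discount factor 1/(1+y/m)^(m*t), PV):
  t = 0.5000: CF_t = 3.250000, DF = 0.960615, PV = 3.121998
  t = 1.0000: CF_t = 3.250000, DF = 0.922781, PV = 2.999038
  t = 1.5000: CF_t = 3.250000, DF = 0.886437, PV = 2.880920
  t = 2.0000: CF_t = 3.250000, DF = 0.851524, PV = 2.767454
  t = 2.5000: CF_t = 3.250000, DF = 0.817987, PV = 2.658457
  t = 3.0000: CF_t = 3.250000, DF = 0.785770, PV = 2.553754
  t = 3.5000: CF_t = 3.250000, DF = 0.754823, PV = 2.453173
  t = 4.0000: CF_t = 3.250000, DF = 0.725094, PV = 2.356555
  t = 4.5000: CF_t = 3.250000, DF = 0.696536, PV = 2.263741
  t = 5.0000: CF_t = 3.250000, DF = 0.669103, PV = 2.174583
  t = 5.5000: CF_t = 3.250000, DF = 0.642750, PV = 2.088937
  t = 6.0000: CF_t = 3.250000, DF = 0.617435, PV = 2.006664
  t = 6.5000: CF_t = 3.250000, DF = 0.593117, PV = 1.927631
  t = 7.0000: CF_t = 103.250000, DF = 0.569757, PV = 58.827426
Price P = sum_t PV_t = 91.080331
First compute Macaulay numerator sum_t t * PV_t:
  t * PV_t at t = 0.5000: 1.560999
  t * PV_t at t = 1.0000: 2.999038
  t * PV_t at t = 1.5000: 4.321380
  t * PV_t at t = 2.0000: 5.534908
  t * PV_t at t = 2.5000: 6.646144
  t * PV_t at t = 3.0000: 7.661261
  t * PV_t at t = 3.5000: 8.586107
  t * PV_t at t = 4.0000: 9.426219
  t * PV_t at t = 4.5000: 10.186836
  t * PV_t at t = 5.0000: 10.872917
  t * PV_t at t = 5.5000: 11.489153
  t * PV_t at t = 6.0000: 12.039983
  t * PV_t at t = 6.5000: 12.529601
  t * PV_t at t = 7.0000: 411.791983
Macaulay duration D = 515.646527 / 91.080331 = 5.661448
Modified duration = D / (1 + y/m) = 5.661448 / (1 + 0.041000) = 5.438470


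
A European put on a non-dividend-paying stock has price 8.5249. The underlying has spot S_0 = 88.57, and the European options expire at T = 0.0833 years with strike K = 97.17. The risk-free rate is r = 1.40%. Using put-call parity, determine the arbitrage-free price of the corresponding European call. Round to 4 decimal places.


Answer: Call price = 0.0382

Derivation:
Put-call parity: C - P = S_0 * exp(-qT) - K * exp(-rT).
S_0 * exp(-qT) = 88.5700 * 1.00000000 = 88.57000000
K * exp(-rT) = 97.1700 * 0.99883448 = 97.05674640
C = P + S*exp(-qT) - K*exp(-rT)
C = 8.5249 + 88.57000000 - 97.05674640 = 0.0382


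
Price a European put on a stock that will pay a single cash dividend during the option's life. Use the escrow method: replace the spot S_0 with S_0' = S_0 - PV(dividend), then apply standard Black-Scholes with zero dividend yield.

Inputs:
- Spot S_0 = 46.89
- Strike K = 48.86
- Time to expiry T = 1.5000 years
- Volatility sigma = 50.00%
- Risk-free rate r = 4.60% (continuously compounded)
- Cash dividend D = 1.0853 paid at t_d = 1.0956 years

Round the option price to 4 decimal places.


Answer: Price = 10.8724

Derivation:
PV(D) = D * exp(-r * t_d) = 1.0853 * 0.95085129 = 1.03195891
S_0' = S_0 - PV(D) = 46.8900 - 1.03195891 = 45.85804109
d1 = (ln(S_0'/K) + (r + sigma^2/2)*T) / (sigma*sqrt(T)) = 0.31531709
d2 = d1 - sigma*sqrt(T) = -0.29705534
exp(-rT) = 0.93332668
N(-d1) = 0.37626045; N(-d2) = 0.61678787
P = K * exp(-rT) * N(-d2) - S_0' * N(-d1) = 48.8600 * 0.93332668 * 0.61678787 - 45.85804109 * 0.37626045 = 10.8724


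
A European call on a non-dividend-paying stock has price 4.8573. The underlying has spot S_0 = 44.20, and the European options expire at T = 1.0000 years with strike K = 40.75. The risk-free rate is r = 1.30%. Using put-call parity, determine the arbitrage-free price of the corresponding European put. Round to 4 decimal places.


Put-call parity: C - P = S_0 * exp(-qT) - K * exp(-rT).
S_0 * exp(-qT) = 44.2000 * 1.00000000 = 44.20000000
K * exp(-rT) = 40.7500 * 0.98708414 = 40.22367850
P = C - S*exp(-qT) + K*exp(-rT)
P = 4.8573 - 44.20000000 + 40.22367850 = 0.8810

Answer: Put price = 0.8810


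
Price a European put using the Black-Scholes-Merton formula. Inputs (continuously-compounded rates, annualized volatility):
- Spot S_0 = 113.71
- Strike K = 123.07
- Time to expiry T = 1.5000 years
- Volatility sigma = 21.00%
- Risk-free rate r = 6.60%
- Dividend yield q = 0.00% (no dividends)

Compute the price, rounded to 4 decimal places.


Answer: Price = 10.4348

Derivation:
d1 = (ln(S/K) + (r - q + 0.5*sigma^2) * T) / (sigma * sqrt(T)) = 0.20596339
d2 = d1 - sigma * sqrt(T) = -0.05123303
exp(-rT) = 0.90574271; exp(-qT) = 1.00000000
P = K * exp(-rT) * N(-d2) - S_0 * exp(-qT) * N(-d1)
N(-d1) = 0.41840975; N(-d2) = 0.52043008
P = 123.0700 * 0.90574271 * 0.52043008 - 113.7100 * 1.00000000 * 0.41840975 = 10.4348


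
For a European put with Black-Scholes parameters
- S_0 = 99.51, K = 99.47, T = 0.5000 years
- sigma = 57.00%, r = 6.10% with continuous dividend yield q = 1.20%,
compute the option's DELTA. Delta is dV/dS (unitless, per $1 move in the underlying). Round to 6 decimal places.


d1 = 0.2633093230; d2 = -0.1397415423
phi(d1) = 0.3853495506; exp(-qT) = 0.9940179641; exp(-rT) = 0.9699604321
N(-d1) = 0.3961560872
Delta = -exp(-qT) * N(-d1) = -0.9940179641 * 0.3961560872 = -0.393786

Answer: Delta = -0.393786


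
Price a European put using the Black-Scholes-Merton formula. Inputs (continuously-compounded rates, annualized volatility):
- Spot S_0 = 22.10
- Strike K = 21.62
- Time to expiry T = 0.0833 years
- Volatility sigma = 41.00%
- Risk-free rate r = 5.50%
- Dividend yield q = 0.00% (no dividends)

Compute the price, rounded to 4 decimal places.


d1 = (ln(S/K) + (r - q + 0.5*sigma^2) * T) / (sigma * sqrt(T)) = 0.28345114
d2 = d1 - sigma * sqrt(T) = 0.16511801
exp(-rT) = 0.99542898; exp(-qT) = 1.00000000
P = K * exp(-rT) * N(-d2) - S_0 * exp(-qT) * N(-d1)
N(-d1) = 0.38841551; N(-d2) = 0.43442555
P = 21.6200 * 0.99542898 * 0.43442555 - 22.1000 * 1.00000000 * 0.38841551 = 0.7654

Answer: Price = 0.7654


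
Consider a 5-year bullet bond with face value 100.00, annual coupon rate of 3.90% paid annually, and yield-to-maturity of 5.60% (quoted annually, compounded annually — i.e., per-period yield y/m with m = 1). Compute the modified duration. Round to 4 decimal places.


Coupon per period c = face * coupon_rate / m = 3.900000
Periods per year m = 1; per-period yield y/m = 0.056000
Number of cashflows N = 5
Cashflows (t years, CF_t, discount factor 1/(1+y/m)^(m*t), PV):
  t = 1.0000: CF_t = 3.900000, DF = 0.946970, PV = 3.693182
  t = 2.0000: CF_t = 3.900000, DF = 0.896752, PV = 3.497331
  t = 3.0000: CF_t = 3.900000, DF = 0.849197, PV = 3.311867
  t = 4.0000: CF_t = 3.900000, DF = 0.804163, PV = 3.136237
  t = 5.0000: CF_t = 103.900000, DF = 0.761518, PV = 79.121763
Price P = sum_t PV_t = 92.760380
First compute Macaulay numerator sum_t t * PV_t:
  t * PV_t at t = 1.0000: 3.693182
  t * PV_t at t = 2.0000: 6.994663
  t * PV_t at t = 3.0000: 9.935600
  t * PV_t at t = 4.0000: 12.544950
  t * PV_t at t = 5.0000: 395.608816
Macaulay duration D = 428.777210 / 92.760380 = 4.622418
Modified duration = D / (1 + y/m) = 4.622418 / (1 + 0.056000) = 4.377289

Answer: Modified duration = 4.3773


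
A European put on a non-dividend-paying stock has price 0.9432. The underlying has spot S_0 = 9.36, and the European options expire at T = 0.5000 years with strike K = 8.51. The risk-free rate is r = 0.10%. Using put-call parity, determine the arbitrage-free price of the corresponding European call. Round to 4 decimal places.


Answer: Call price = 1.7975

Derivation:
Put-call parity: C - P = S_0 * exp(-qT) - K * exp(-rT).
S_0 * exp(-qT) = 9.3600 * 1.00000000 = 9.36000000
K * exp(-rT) = 8.5100 * 0.99950012 = 8.50574606
C = P + S*exp(-qT) - K*exp(-rT)
C = 0.9432 + 9.36000000 - 8.50574606 = 1.7975


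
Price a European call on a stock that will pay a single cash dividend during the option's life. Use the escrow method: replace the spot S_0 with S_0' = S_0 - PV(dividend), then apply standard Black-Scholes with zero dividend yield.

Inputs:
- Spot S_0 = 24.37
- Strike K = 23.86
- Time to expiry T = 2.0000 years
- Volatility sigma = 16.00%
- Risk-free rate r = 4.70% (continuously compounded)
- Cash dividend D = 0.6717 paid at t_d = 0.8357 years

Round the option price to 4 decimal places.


Answer: Price = 3.2022

Derivation:
PV(D) = D * exp(-r * t_d) = 0.6717 * 0.96148348 = 0.64582845
S_0' = S_0 - PV(D) = 24.3700 - 0.64582845 = 23.72417155
d1 = (ln(S_0'/K) + (r + sigma^2/2)*T) / (sigma*sqrt(T)) = 0.50333190
d2 = d1 - sigma*sqrt(T) = 0.27705773
exp(-rT) = 0.91028276
N(d1) = 0.69263453; N(d2) = 0.60913211
C = S_0' * N(d1) - K * exp(-rT) * N(d2) = 23.72417155 * 0.69263453 - 23.8600 * 0.91028276 * 0.60913211 = 3.2022


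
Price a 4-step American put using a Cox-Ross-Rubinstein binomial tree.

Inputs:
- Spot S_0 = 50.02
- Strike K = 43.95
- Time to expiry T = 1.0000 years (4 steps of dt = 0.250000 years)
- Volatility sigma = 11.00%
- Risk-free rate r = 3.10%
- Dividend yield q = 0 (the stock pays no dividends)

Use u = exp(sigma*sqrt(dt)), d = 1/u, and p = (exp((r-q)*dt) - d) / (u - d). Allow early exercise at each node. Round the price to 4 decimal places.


dt = T/N = 0.250000
u = exp(sigma*sqrt(dt)) = 1.056541; d = 1/u = 0.946485
p = (exp((r-q)*dt) - d) / (u - d) = 0.556946
Discount per step: exp(-r*dt) = 0.992280
Stock lattice S(k, i) with i counting down-moves:
  k=0: S(0,0) = 50.0200
  k=1: S(1,0) = 52.8482; S(1,1) = 47.3432
  k=2: S(2,0) = 55.8362; S(2,1) = 50.0200; S(2,2) = 44.8096
  k=3: S(3,0) = 58.9932; S(3,1) = 52.8482; S(3,2) = 47.3432; S(3,3) = 42.4116
  k=4: S(4,0) = 62.3288; S(4,1) = 55.8362; S(4,2) = 50.0200; S(4,3) = 44.8096; S(4,4) = 40.1420
Terminal payoffs V(N, i) = max(K - S_T, 0):
  V(4,0) = 0.000000; V(4,1) = 0.000000; V(4,2) = 0.000000; V(4,3) = 0.000000; V(4,4) = 3.808010
Backward induction: V(k, i) = exp(-r*dt) * [p * V(k+1, i) + (1-p) * V(k+1, i+1)]; then take max(V_cont, immediate exercise) for American.
  V(3,0) = exp(-r*dt) * [p*0.000000 + (1-p)*0.000000] = 0.000000; exercise = 0.000000; V(3,0) = max -> 0.000000
  V(3,1) = exp(-r*dt) * [p*0.000000 + (1-p)*0.000000] = 0.000000; exercise = 0.000000; V(3,1) = max -> 0.000000
  V(3,2) = exp(-r*dt) * [p*0.000000 + (1-p)*0.000000] = 0.000000; exercise = 0.000000; V(3,2) = max -> 0.000000
  V(3,3) = exp(-r*dt) * [p*0.000000 + (1-p)*3.808010] = 1.674129; exercise = 1.538357; V(3,3) = max -> 1.674129
  V(2,0) = exp(-r*dt) * [p*0.000000 + (1-p)*0.000000] = 0.000000; exercise = 0.000000; V(2,0) = max -> 0.000000
  V(2,1) = exp(-r*dt) * [p*0.000000 + (1-p)*0.000000] = 0.000000; exercise = 0.000000; V(2,1) = max -> 0.000000
  V(2,2) = exp(-r*dt) * [p*0.000000 + (1-p)*1.674129] = 0.736003; exercise = 0.000000; V(2,2) = max -> 0.736003
  V(1,0) = exp(-r*dt) * [p*0.000000 + (1-p)*0.000000] = 0.000000; exercise = 0.000000; V(1,0) = max -> 0.000000
  V(1,1) = exp(-r*dt) * [p*0.000000 + (1-p)*0.736003] = 0.323572; exercise = 0.000000; V(1,1) = max -> 0.323572
  V(0,0) = exp(-r*dt) * [p*0.000000 + (1-p)*0.323572] = 0.142253; exercise = 0.000000; V(0,0) = max -> 0.142253

Answer: Price = V(0,0) = 0.1423


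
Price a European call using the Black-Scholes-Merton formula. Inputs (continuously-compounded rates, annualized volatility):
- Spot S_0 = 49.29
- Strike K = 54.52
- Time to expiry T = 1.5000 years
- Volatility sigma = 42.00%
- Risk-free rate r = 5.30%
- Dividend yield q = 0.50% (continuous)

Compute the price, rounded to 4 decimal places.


d1 = (ln(S/K) + (r - q + 0.5*sigma^2) * T) / (sigma * sqrt(T)) = 0.20111791
d2 = d1 - sigma * sqrt(T) = -0.31327494
exp(-rT) = 0.92357802; exp(-qT) = 0.99252805
C = S_0 * exp(-qT) * N(d1) - K * exp(-rT) * N(d2)
N(d1) = 0.57969681; N(d2) = 0.37703590
C = 49.2900 * 0.99252805 * 0.57969681 - 54.5200 * 0.92357802 * 0.37703590 = 9.3747

Answer: Price = 9.3747


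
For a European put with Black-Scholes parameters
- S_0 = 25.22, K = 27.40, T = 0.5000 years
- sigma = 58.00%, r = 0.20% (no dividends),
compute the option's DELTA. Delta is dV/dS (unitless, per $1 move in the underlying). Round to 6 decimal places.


d1 = 0.0053504018; d2 = -0.4047715313
phi(d1) = 0.3989365702; exp(-qT) = 1.0000000000; exp(-rT) = 0.9990004998
N(-d1) = 0.4978655087
Delta = -exp(-qT) * N(-d1) = -1.0000000000 * 0.4978655087 = -0.497866

Answer: Delta = -0.497866


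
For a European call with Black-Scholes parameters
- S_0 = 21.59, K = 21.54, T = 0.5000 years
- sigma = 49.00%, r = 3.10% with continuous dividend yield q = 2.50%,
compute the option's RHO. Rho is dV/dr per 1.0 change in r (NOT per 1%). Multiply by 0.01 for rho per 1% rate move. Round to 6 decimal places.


d1 = 0.1885913610; d2 = -0.1578909618
phi(d1) = 0.3919104599; exp(-qT) = 0.9875778005; exp(-rT) = 0.9846195068
N(d2) = 0.4372713601
Rho = K*T*exp(-rT)*N(d2) = 21.5400 * 0.5000 * 0.9846195068 * 0.4372713601 = 4.636979

Answer: Rho = 4.636979


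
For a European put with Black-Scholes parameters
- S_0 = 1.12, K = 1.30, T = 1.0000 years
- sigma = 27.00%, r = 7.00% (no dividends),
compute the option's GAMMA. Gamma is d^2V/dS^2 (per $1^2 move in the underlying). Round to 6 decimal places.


Answer: Gamma = 1.302946

Derivation:
d1 = -0.1577243673; d2 = -0.4277243673
phi(d1) = 0.3940107754; exp(-qT) = 1.0000000000; exp(-rT) = 0.9323938199
Gamma = exp(-qT) * phi(d1) / (S * sigma * sqrt(T)) = 1.0000000000 * 0.3940107754 / (1.1200 * 0.2700 * 1.0000000000) = 1.302946


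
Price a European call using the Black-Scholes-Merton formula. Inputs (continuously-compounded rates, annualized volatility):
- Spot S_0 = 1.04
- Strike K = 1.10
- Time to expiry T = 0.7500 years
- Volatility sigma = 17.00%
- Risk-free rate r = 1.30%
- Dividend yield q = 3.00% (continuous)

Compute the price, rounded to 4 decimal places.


d1 = (ln(S/K) + (r - q + 0.5*sigma^2) * T) / (sigma * sqrt(T)) = -0.39397001
d2 = d1 - sigma * sqrt(T) = -0.54119433
exp(-rT) = 0.99029738; exp(-qT) = 0.97775124
C = S_0 * exp(-qT) * N(d1) - K * exp(-rT) * N(d2)
N(d1) = 0.34680159; N(d2) = 0.29418682
C = 1.0400 * 0.97775124 * 0.34680159 - 1.1000 * 0.99029738 * 0.29418682 = 0.0322

Answer: Price = 0.0322


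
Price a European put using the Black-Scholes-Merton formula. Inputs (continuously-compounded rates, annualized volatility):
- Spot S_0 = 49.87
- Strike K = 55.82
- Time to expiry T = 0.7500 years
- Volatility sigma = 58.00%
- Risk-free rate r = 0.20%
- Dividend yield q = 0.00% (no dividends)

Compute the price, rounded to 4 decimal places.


Answer: Price = 13.6540

Derivation:
d1 = (ln(S/K) + (r - q + 0.5*sigma^2) * T) / (sigma * sqrt(T)) = 0.02973830
d2 = d1 - sigma * sqrt(T) = -0.47255643
exp(-rT) = 0.99850112; exp(-qT) = 1.00000000
P = K * exp(-rT) * N(-d2) - S_0 * exp(-qT) * N(-d1)
N(-d1) = 0.48813788; N(-d2) = 0.68173516
P = 55.8200 * 0.99850112 * 0.68173516 - 49.8700 * 1.00000000 * 0.48813788 = 13.6540


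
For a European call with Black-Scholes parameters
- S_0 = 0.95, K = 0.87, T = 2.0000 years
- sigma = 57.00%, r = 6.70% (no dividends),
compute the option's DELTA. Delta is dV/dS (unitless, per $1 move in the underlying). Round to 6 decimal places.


Answer: Delta = 0.751245

Derivation:
d1 = 0.6784116101; d2 = -0.1276901204
phi(d1) = 0.3169346463; exp(-qT) = 1.0000000000; exp(-rT) = 0.8745900646
N(d1) = 0.7512446251
Delta = exp(-qT) * N(d1) = 1.0000000000 * 0.7512446251 = 0.751245


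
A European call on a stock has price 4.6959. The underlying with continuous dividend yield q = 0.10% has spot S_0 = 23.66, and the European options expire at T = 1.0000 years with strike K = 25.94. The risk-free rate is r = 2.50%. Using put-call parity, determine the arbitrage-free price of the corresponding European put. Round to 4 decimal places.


Answer: Put price = 6.3591

Derivation:
Put-call parity: C - P = S_0 * exp(-qT) - K * exp(-rT).
S_0 * exp(-qT) = 23.6600 * 0.99900050 = 23.63635183
K * exp(-rT) = 25.9400 * 0.97530991 = 25.29953912
P = C - S*exp(-qT) + K*exp(-rT)
P = 4.6959 - 23.63635183 + 25.29953912 = 6.3591


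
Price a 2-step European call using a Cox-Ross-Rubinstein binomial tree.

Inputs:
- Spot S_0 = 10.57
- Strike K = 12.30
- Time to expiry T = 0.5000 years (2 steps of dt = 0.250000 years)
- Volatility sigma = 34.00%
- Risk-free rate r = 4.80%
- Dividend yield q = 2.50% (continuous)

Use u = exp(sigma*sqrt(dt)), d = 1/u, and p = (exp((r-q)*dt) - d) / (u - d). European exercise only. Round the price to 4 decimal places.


Answer: Price = V(0,0) = 0.5605

Derivation:
dt = T/N = 0.250000
u = exp(sigma*sqrt(dt)) = 1.185305; d = 1/u = 0.843665
p = (exp((r-q)*dt) - d) / (u - d) = 0.474481
Discount per step: exp(-r*dt) = 0.988072
Stock lattice S(k, i) with i counting down-moves:
  k=0: S(0,0) = 10.5700
  k=1: S(1,0) = 12.5287; S(1,1) = 8.9175
  k=2: S(2,0) = 14.8503; S(2,1) = 10.5700; S(2,2) = 7.5234
Terminal payoffs V(N, i) = max(S_T - K, 0):
  V(2,0) = 2.550296; V(2,1) = 0.000000; V(2,2) = 0.000000
Backward induction: V(k, i) = exp(-r*dt) * [p * V(k+1, i) + (1-p) * V(k+1, i+1)].
  V(1,0) = exp(-r*dt) * [p*2.550296 + (1-p)*0.000000] = 1.195633
  V(1,1) = exp(-r*dt) * [p*0.000000 + (1-p)*0.000000] = 0.000000
  V(0,0) = exp(-r*dt) * [p*1.195633 + (1-p)*0.000000] = 0.560538


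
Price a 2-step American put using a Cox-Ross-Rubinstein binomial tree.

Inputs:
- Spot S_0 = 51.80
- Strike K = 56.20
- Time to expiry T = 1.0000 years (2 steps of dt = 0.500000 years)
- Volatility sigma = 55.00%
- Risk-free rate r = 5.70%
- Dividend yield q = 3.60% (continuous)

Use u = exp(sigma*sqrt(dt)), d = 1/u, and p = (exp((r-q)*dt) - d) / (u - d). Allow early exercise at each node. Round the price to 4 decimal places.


dt = T/N = 0.500000
u = exp(sigma*sqrt(dt)) = 1.475370; d = 1/u = 0.677796
p = (exp((r-q)*dt) - d) / (u - d) = 0.417214
Discount per step: exp(-r*dt) = 0.971902
Stock lattice S(k, i) with i counting down-moves:
  k=0: S(0,0) = 51.8000
  k=1: S(1,0) = 76.4242; S(1,1) = 35.1098
  k=2: S(2,0) = 112.7539; S(2,1) = 51.8000; S(2,2) = 23.7973
Terminal payoffs V(N, i) = max(K - S_T, 0):
  V(2,0) = 0.000000; V(2,1) = 4.400000; V(2,2) = 32.402687
Backward induction: V(k, i) = exp(-r*dt) * [p * V(k+1, i) + (1-p) * V(k+1, i+1)]; then take max(V_cont, immediate exercise) for American.
  V(1,0) = exp(-r*dt) * [p*0.000000 + (1-p)*4.400000] = 2.492207; exercise = 0.000000; V(1,0) = max -> 2.492207
  V(1,1) = exp(-r*dt) * [p*4.400000 + (1-p)*32.402687] = 20.137393; exercise = 21.090160; V(1,1) = max -> 21.090160
  V(0,0) = exp(-r*dt) * [p*2.492207 + (1-p)*21.090160] = 12.956262; exercise = 4.400000; V(0,0) = max -> 12.956262

Answer: Price = V(0,0) = 12.9563


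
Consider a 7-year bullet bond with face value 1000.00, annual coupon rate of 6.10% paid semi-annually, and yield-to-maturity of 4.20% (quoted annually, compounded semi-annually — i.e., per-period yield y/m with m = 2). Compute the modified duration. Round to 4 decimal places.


Coupon per period c = face * coupon_rate / m = 30.500000
Periods per year m = 2; per-period yield y/m = 0.021000
Number of cashflows N = 14
Cashflows (t years, CF_t, discount factor 1/(1+y/m)^(m*t), PV):
  t = 0.5000: CF_t = 30.500000, DF = 0.979432, PV = 29.872674
  t = 1.0000: CF_t = 30.500000, DF = 0.959287, PV = 29.258251
  t = 1.5000: CF_t = 30.500000, DF = 0.939556, PV = 28.656465
  t = 2.0000: CF_t = 30.500000, DF = 0.920231, PV = 28.067057
  t = 2.5000: CF_t = 30.500000, DF = 0.901304, PV = 27.489771
  t = 3.0000: CF_t = 30.500000, DF = 0.882766, PV = 26.924360
  t = 3.5000: CF_t = 30.500000, DF = 0.864609, PV = 26.370578
  t = 4.0000: CF_t = 30.500000, DF = 0.846826, PV = 25.828186
  t = 4.5000: CF_t = 30.500000, DF = 0.829408, PV = 25.296950
  t = 5.0000: CF_t = 30.500000, DF = 0.812349, PV = 24.776640
  t = 5.5000: CF_t = 30.500000, DF = 0.795640, PV = 24.267033
  t = 6.0000: CF_t = 30.500000, DF = 0.779276, PV = 23.767907
  t = 6.5000: CF_t = 30.500000, DF = 0.763247, PV = 23.279047
  t = 7.0000: CF_t = 1030.500000, DF = 0.747549, PV = 770.349149
Price P = sum_t PV_t = 1114.204066
First compute Macaulay numerator sum_t t * PV_t:
  t * PV_t at t = 0.5000: 14.936337
  t * PV_t at t = 1.0000: 29.258251
  t * PV_t at t = 1.5000: 42.984697
  t * PV_t at t = 2.0000: 56.134113
  t * PV_t at t = 2.5000: 68.724429
  t * PV_t at t = 3.0000: 80.773080
  t * PV_t at t = 3.5000: 92.297022
  t * PV_t at t = 4.0000: 103.312743
  t * PV_t at t = 4.5000: 113.836275
  t * PV_t at t = 5.0000: 123.883202
  t * PV_t at t = 5.5000: 133.468680
  t * PV_t at t = 6.0000: 142.607440
  t * PV_t at t = 6.5000: 151.313804
  t * PV_t at t = 7.0000: 5392.444040
Macaulay duration D = 6545.974113 / 1114.204066 = 5.875023
Modified duration = D / (1 + y/m) = 5.875023 / (1 + 0.021000) = 5.754185

Answer: Modified duration = 5.7542


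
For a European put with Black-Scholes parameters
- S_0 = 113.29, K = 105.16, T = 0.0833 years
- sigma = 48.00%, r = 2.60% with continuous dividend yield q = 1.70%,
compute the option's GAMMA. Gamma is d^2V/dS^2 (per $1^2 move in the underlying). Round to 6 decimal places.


Answer: Gamma = 0.021045

Derivation:
d1 = 0.6122130663; d2 = 0.4736767172
phi(d1) = 0.3307670418; exp(-qT) = 0.9985849022; exp(-rT) = 0.9978365437
Gamma = exp(-qT) * phi(d1) / (S * sigma * sqrt(T)) = 0.9985849022 * 0.3307670418 / (113.2900 * 0.4800 * 0.2886173938) = 0.021045


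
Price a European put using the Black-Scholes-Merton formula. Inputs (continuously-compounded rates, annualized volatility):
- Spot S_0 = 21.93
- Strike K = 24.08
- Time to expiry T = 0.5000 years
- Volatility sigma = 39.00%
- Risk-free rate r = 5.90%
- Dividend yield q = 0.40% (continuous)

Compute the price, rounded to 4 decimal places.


Answer: Price = 3.2994

Derivation:
d1 = (ln(S/K) + (r - q + 0.5*sigma^2) * T) / (sigma * sqrt(T)) = -0.10153712
d2 = d1 - sigma * sqrt(T) = -0.37730876
exp(-rT) = 0.97093088; exp(-qT) = 0.99800200
P = K * exp(-rT) * N(-d2) - S_0 * exp(-qT) * N(-d1)
N(-d1) = 0.54043795; N(-d2) = 0.64702792
P = 24.0800 * 0.97093088 * 0.64702792 - 21.9300 * 0.99800200 * 0.54043795 = 3.2994


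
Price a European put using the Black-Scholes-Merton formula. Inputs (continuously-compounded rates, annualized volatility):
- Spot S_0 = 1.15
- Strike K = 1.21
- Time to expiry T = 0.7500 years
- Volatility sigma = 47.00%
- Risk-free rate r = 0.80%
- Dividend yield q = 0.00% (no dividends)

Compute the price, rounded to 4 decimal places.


Answer: Price = 0.2172

Derivation:
d1 = (ln(S/K) + (r - q + 0.5*sigma^2) * T) / (sigma * sqrt(T)) = 0.09330738
d2 = d1 - sigma * sqrt(T) = -0.31372456
exp(-rT) = 0.99401796; exp(-qT) = 1.00000000
P = K * exp(-rT) * N(-d2) - S_0 * exp(-qT) * N(-d1)
N(-d1) = 0.46282969; N(-d2) = 0.62313488
P = 1.2100 * 0.99401796 * 0.62313488 - 1.1500 * 1.00000000 * 0.46282969 = 0.2172


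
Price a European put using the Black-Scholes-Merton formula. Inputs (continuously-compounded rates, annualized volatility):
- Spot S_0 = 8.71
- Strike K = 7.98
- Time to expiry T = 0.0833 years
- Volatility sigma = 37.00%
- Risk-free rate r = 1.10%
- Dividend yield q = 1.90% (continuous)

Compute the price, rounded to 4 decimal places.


d1 = (ln(S/K) + (r - q + 0.5*sigma^2) * T) / (sigma * sqrt(T)) = 0.86684353
d2 = d1 - sigma * sqrt(T) = 0.76005509
exp(-rT) = 0.99908412; exp(-qT) = 0.99841855
P = K * exp(-rT) * N(-d2) - S_0 * exp(-qT) * N(-d1)
N(-d1) = 0.19301387; N(-d2) = 0.22361083
P = 7.9800 * 0.99908412 * 0.22361083 - 8.7100 * 0.99841855 * 0.19301387 = 0.1043

Answer: Price = 0.1043


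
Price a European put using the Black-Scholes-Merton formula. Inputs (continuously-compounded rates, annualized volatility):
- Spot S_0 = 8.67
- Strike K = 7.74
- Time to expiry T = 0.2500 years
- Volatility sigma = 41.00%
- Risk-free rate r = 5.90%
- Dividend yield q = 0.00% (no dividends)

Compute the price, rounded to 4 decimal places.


d1 = (ln(S/K) + (r - q + 0.5*sigma^2) * T) / (sigma * sqrt(T)) = 0.72794928
d2 = d1 - sigma * sqrt(T) = 0.52294928
exp(-rT) = 0.98535825; exp(-qT) = 1.00000000
P = K * exp(-rT) * N(-d2) - S_0 * exp(-qT) * N(-d1)
N(-d1) = 0.23332232; N(-d2) = 0.30050477
P = 7.7400 * 0.98535825 * 0.30050477 - 8.6700 * 1.00000000 * 0.23332232 = 0.2689

Answer: Price = 0.2689


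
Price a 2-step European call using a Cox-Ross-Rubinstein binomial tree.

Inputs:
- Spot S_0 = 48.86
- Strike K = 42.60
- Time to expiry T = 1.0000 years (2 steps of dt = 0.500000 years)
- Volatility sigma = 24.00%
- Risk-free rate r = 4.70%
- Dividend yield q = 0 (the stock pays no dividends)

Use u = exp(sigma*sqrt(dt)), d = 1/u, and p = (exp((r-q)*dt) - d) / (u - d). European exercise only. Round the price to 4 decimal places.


dt = T/N = 0.500000
u = exp(sigma*sqrt(dt)) = 1.184956; d = 1/u = 0.843913
p = (exp((r-q)*dt) - d) / (u - d) = 0.527397
Discount per step: exp(-r*dt) = 0.976774
Stock lattice S(k, i) with i counting down-moves:
  k=0: S(0,0) = 48.8600
  k=1: S(1,0) = 57.8969; S(1,1) = 41.2336
  k=2: S(2,0) = 68.6053; S(2,1) = 48.8600; S(2,2) = 34.7976
Terminal payoffs V(N, i) = max(S_T - K, 0):
  V(2,0) = 26.005336; V(2,1) = 6.260000; V(2,2) = 0.000000
Backward induction: V(k, i) = exp(-r*dt) * [p * V(k+1, i) + (1-p) * V(k+1, i+1)].
  V(1,0) = exp(-r*dt) * [p*26.005336 + (1-p)*6.260000] = 16.286378
  V(1,1) = exp(-r*dt) * [p*6.260000 + (1-p)*0.000000] = 3.224827
  V(0,0) = exp(-r*dt) * [p*16.286378 + (1-p)*3.224827] = 9.878561

Answer: Price = V(0,0) = 9.8786


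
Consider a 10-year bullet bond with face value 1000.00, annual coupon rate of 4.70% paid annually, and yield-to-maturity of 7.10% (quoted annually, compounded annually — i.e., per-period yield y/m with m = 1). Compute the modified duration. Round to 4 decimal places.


Answer: Modified duration = 7.4711

Derivation:
Coupon per period c = face * coupon_rate / m = 47.000000
Periods per year m = 1; per-period yield y/m = 0.071000
Number of cashflows N = 10
Cashflows (t years, CF_t, discount factor 1/(1+y/m)^(m*t), PV):
  t = 1.0000: CF_t = 47.000000, DF = 0.933707, PV = 43.884220
  t = 2.0000: CF_t = 47.000000, DF = 0.871808, PV = 40.974996
  t = 3.0000: CF_t = 47.000000, DF = 0.814013, PV = 38.258633
  t = 4.0000: CF_t = 47.000000, DF = 0.760050, PV = 35.722346
  t = 5.0000: CF_t = 47.000000, DF = 0.709664, PV = 33.354198
  t = 6.0000: CF_t = 47.000000, DF = 0.662618, PV = 31.143042
  t = 7.0000: CF_t = 47.000000, DF = 0.618691, PV = 29.078471
  t = 8.0000: CF_t = 47.000000, DF = 0.577676, PV = 27.150766
  t = 9.0000: CF_t = 47.000000, DF = 0.539380, PV = 25.350856
  t = 10.0000: CF_t = 1047.000000, DF = 0.503623, PV = 527.292960
Price P = sum_t PV_t = 832.210488
First compute Macaulay numerator sum_t t * PV_t:
  t * PV_t at t = 1.0000: 43.884220
  t * PV_t at t = 2.0000: 81.949991
  t * PV_t at t = 3.0000: 114.775898
  t * PV_t at t = 4.0000: 142.889385
  t * PV_t at t = 5.0000: 166.770990
  t * PV_t at t = 6.0000: 186.858253
  t * PV_t at t = 7.0000: 203.549295
  t * PV_t at t = 8.0000: 217.206130
  t * PV_t at t = 9.0000: 228.157700
  t * PV_t at t = 10.0000: 5272.929604
Macaulay duration D = 6658.971467 / 832.210488 = 8.001547
Modified duration = D / (1 + y/m) = 8.001547 / (1 + 0.071000) = 7.471099


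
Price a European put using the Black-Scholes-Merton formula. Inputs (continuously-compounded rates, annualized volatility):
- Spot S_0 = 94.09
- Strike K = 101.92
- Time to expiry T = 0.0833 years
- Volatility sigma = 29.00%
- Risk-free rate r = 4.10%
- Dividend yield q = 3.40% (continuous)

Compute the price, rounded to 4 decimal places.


Answer: Price = 8.4990

Derivation:
d1 = (ln(S/K) + (r - q + 0.5*sigma^2) * T) / (sigma * sqrt(T)) = -0.90622965
d2 = d1 - sigma * sqrt(T) = -0.98992870
exp(-rT) = 0.99659053; exp(-qT) = 0.99717181
P = K * exp(-rT) * N(-d2) - S_0 * exp(-qT) * N(-d1)
N(-d1) = 0.81759284; N(-d2) = 0.83889551
P = 101.9200 * 0.99659053 * 0.83889551 - 94.0900 * 0.99717181 * 0.81759284 = 8.4990


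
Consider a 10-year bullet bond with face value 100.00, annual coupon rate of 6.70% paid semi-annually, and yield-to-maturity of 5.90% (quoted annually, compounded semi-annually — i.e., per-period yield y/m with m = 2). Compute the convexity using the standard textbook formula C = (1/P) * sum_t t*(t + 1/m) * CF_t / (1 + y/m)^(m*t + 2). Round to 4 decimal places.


Coupon per period c = face * coupon_rate / m = 3.350000
Periods per year m = 2; per-period yield y/m = 0.029500
Number of cashflows N = 20
Cashflows (t years, CF_t, discount factor 1/(1+y/m)^(m*t), PV):
  t = 0.5000: CF_t = 3.350000, DF = 0.971345, PV = 3.254007
  t = 1.0000: CF_t = 3.350000, DF = 0.943512, PV = 3.160764
  t = 1.5000: CF_t = 3.350000, DF = 0.916476, PV = 3.070194
  t = 2.0000: CF_t = 3.350000, DF = 0.890214, PV = 2.982218
  t = 2.5000: CF_t = 3.350000, DF = 0.864706, PV = 2.896764
  t = 3.0000: CF_t = 3.350000, DF = 0.839928, PV = 2.813758
  t = 3.5000: CF_t = 3.350000, DF = 0.815860, PV = 2.733130
  t = 4.0000: CF_t = 3.350000, DF = 0.792482, PV = 2.654813
  t = 4.5000: CF_t = 3.350000, DF = 0.769773, PV = 2.578741
  t = 5.0000: CF_t = 3.350000, DF = 0.747716, PV = 2.504848
  t = 5.5000: CF_t = 3.350000, DF = 0.726290, PV = 2.433072
  t = 6.0000: CF_t = 3.350000, DF = 0.705479, PV = 2.363353
  t = 6.5000: CF_t = 3.350000, DF = 0.685263, PV = 2.295632
  t = 7.0000: CF_t = 3.350000, DF = 0.665627, PV = 2.229851
  t = 7.5000: CF_t = 3.350000, DF = 0.646554, PV = 2.165956
  t = 8.0000: CF_t = 3.350000, DF = 0.628027, PV = 2.103891
  t = 8.5000: CF_t = 3.350000, DF = 0.610031, PV = 2.043604
  t = 9.0000: CF_t = 3.350000, DF = 0.592551, PV = 1.985046
  t = 9.5000: CF_t = 3.350000, DF = 0.575572, PV = 1.928165
  t = 10.0000: CF_t = 103.350000, DF = 0.559079, PV = 57.780788
Price P = sum_t PV_t = 105.978593
Convexity numerator sum_t t*(t + 1/m) * CF_t / (1+y/m)^(m*t + 2):
  t = 0.5000: term = 1.535097
  t = 1.0000: term = 4.473327
  t = 1.5000: term = 8.690291
  t = 2.0000: term = 14.068789
  t = 2.5000: term = 20.498478
  t = 3.0000: term = 27.875541
  t = 3.5000: term = 36.102368
  t = 4.0000: term = 45.087256
  t = 4.5000: term = 54.744118
  t = 5.0000: term = 64.992208
  t = 5.5000: term = 75.755852
  t = 6.0000: term = 86.964199
  t = 6.5000: term = 98.550978
  t = 7.0000: term = 110.454266
  t = 7.5000: term = 122.616267
  t = 8.0000: term = 134.983101
  t = 8.5000: term = 147.504603
  t = 9.0000: term = 160.134129
  t = 9.5000: term = 172.828373
  t = 10.0000: term = 5724.269326
Convexity = (1/P) * sum = 7112.128567 / 105.978593 = 67.109105

Answer: Convexity = 67.1091


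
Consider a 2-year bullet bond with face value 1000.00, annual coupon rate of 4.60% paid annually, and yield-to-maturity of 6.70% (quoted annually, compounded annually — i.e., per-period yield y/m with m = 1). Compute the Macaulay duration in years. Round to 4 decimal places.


Answer: Macaulay duration = 1.9552 years

Derivation:
Coupon per period c = face * coupon_rate / m = 46.000000
Periods per year m = 1; per-period yield y/m = 0.067000
Number of cashflows N = 2
Cashflows (t years, CF_t, discount factor 1/(1+y/m)^(m*t), PV):
  t = 1.0000: CF_t = 46.000000, DF = 0.937207, PV = 43.111528
  t = 2.0000: CF_t = 1046.000000, DF = 0.878357, PV = 918.761622
Price P = sum_t PV_t = 961.873149
Macaulay numerator sum_t t * PV_t:
  t * PV_t at t = 1.0000: 43.111528
  t * PV_t at t = 2.0000: 1837.523244
Macaulay duration D = (sum_t t * PV_t) / P = 1880.634771 / 961.873149 = 1.955180


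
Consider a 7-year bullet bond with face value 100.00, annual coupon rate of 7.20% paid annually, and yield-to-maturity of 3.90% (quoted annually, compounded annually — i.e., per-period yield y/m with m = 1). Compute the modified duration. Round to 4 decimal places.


Answer: Modified duration = 5.6393

Derivation:
Coupon per period c = face * coupon_rate / m = 7.200000
Periods per year m = 1; per-period yield y/m = 0.039000
Number of cashflows N = 7
Cashflows (t years, CF_t, discount factor 1/(1+y/m)^(m*t), PV):
  t = 1.0000: CF_t = 7.200000, DF = 0.962464, PV = 6.929740
  t = 2.0000: CF_t = 7.200000, DF = 0.926337, PV = 6.669625
  t = 3.0000: CF_t = 7.200000, DF = 0.891566, PV = 6.419273
  t = 4.0000: CF_t = 7.200000, DF = 0.858100, PV = 6.178319
  t = 5.0000: CF_t = 7.200000, DF = 0.825890, PV = 5.946409
  t = 6.0000: CF_t = 7.200000, DF = 0.794889, PV = 5.723204
  t = 7.0000: CF_t = 107.200000, DF = 0.765052, PV = 82.013614
Price P = sum_t PV_t = 119.880184
First compute Macaulay numerator sum_t t * PV_t:
  t * PV_t at t = 1.0000: 6.929740
  t * PV_t at t = 2.0000: 13.339250
  t * PV_t at t = 3.0000: 19.257819
  t * PV_t at t = 4.0000: 24.713275
  t * PV_t at t = 5.0000: 29.732044
  t * PV_t at t = 6.0000: 34.339223
  t * PV_t at t = 7.0000: 574.095301
Macaulay duration D = 702.406652 / 119.880184 = 5.859239
Modified duration = D / (1 + y/m) = 5.859239 / (1 + 0.039000) = 5.639306


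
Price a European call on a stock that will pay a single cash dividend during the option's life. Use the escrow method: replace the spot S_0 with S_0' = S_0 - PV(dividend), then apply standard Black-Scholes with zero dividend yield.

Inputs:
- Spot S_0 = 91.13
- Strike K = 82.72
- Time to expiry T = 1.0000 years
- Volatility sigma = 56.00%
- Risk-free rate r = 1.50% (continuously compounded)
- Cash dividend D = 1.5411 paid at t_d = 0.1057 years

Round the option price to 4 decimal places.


PV(D) = D * exp(-r * t_d) = 1.5411 * 0.99841576 = 1.53865852
S_0' = S_0 - PV(D) = 91.1300 - 1.53865852 = 89.59134148
d1 = (ln(S_0'/K) + (r + sigma^2/2)*T) / (sigma*sqrt(T)) = 0.44928084
d2 = d1 - sigma*sqrt(T) = -0.11071916
exp(-rT) = 0.98511194
N(d1) = 0.67338546; N(d2) = 0.45591953
C = S_0' * N(d1) - K * exp(-rT) * N(d2) = 89.59134148 * 0.67338546 - 82.7200 * 0.98511194 * 0.45591953 = 23.1773

Answer: Price = 23.1773


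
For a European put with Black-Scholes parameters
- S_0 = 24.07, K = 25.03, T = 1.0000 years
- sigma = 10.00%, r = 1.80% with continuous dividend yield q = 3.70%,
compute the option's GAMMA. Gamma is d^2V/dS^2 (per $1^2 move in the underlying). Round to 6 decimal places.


d1 = -0.5310885365; d2 = -0.6310885365
phi(d1) = 0.3464675727; exp(-qT) = 0.9636761353; exp(-rT) = 0.9821610324
Gamma = exp(-qT) * phi(d1) / (S * sigma * sqrt(T)) = 0.9636761353 * 0.3464675727 / (24.0700 * 0.1000 * 1.0000000000) = 0.138713

Answer: Gamma = 0.138713


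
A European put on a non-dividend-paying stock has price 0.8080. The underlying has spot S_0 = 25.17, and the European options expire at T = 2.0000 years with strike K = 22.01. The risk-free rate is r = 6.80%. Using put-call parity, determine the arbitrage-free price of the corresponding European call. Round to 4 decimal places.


Answer: Call price = 6.7667

Derivation:
Put-call parity: C - P = S_0 * exp(-qT) - K * exp(-rT).
S_0 * exp(-qT) = 25.1700 * 1.00000000 = 25.17000000
K * exp(-rT) = 22.0100 * 0.87284263 = 19.21126634
C = P + S*exp(-qT) - K*exp(-rT)
C = 0.8080 + 25.17000000 - 19.21126634 = 6.7667


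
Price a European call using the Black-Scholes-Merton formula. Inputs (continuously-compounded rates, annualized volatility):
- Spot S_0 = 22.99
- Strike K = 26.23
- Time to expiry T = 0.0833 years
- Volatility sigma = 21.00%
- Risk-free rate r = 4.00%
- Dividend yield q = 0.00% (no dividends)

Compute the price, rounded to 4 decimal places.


d1 = (ln(S/K) + (r - q + 0.5*sigma^2) * T) / (sigma * sqrt(T)) = -2.09002501
d2 = d1 - sigma * sqrt(T) = -2.15063466
exp(-rT) = 0.99667354; exp(-qT) = 1.00000000
C = S_0 * exp(-qT) * N(d1) - K * exp(-rT) * N(d2)
N(d1) = 0.01830778; N(d2) = 0.01575252
C = 22.9900 * 1.00000000 * 0.01830778 - 26.2300 * 0.99667354 * 0.01575252 = 0.0091

Answer: Price = 0.0091


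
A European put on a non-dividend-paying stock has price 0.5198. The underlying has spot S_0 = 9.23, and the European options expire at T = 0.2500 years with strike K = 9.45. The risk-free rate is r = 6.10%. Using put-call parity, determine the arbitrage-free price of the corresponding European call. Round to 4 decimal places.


Put-call parity: C - P = S_0 * exp(-qT) - K * exp(-rT).
S_0 * exp(-qT) = 9.2300 * 1.00000000 = 9.23000000
K * exp(-rT) = 9.4500 * 0.98486569 = 9.30698079
C = P + S*exp(-qT) - K*exp(-rT)
C = 0.5198 + 9.23000000 - 9.30698079 = 0.4428

Answer: Call price = 0.4428


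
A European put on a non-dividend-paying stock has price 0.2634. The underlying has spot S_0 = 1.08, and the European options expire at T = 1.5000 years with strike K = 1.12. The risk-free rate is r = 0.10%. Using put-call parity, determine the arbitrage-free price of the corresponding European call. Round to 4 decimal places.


Answer: Call price = 0.2251

Derivation:
Put-call parity: C - P = S_0 * exp(-qT) - K * exp(-rT).
S_0 * exp(-qT) = 1.0800 * 1.00000000 = 1.08000000
K * exp(-rT) = 1.1200 * 0.99850112 = 1.11832126
C = P + S*exp(-qT) - K*exp(-rT)
C = 0.2634 + 1.08000000 - 1.11832126 = 0.2251


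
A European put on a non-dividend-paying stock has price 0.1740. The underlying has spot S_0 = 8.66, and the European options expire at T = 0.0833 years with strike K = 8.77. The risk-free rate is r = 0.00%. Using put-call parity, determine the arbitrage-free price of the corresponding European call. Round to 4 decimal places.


Put-call parity: C - P = S_0 * exp(-qT) - K * exp(-rT).
S_0 * exp(-qT) = 8.6600 * 1.00000000 = 8.66000000
K * exp(-rT) = 8.7700 * 1.00000000 = 8.77000000
C = P + S*exp(-qT) - K*exp(-rT)
C = 0.1740 + 8.66000000 - 8.77000000 = 0.0640

Answer: Call price = 0.0640
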